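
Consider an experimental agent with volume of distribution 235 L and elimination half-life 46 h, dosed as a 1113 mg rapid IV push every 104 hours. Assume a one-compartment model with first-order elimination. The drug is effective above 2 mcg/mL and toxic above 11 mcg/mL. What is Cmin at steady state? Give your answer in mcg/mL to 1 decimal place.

1.2 mcg/mL

τ/t½ = 104/46 ≈ 2.2609, so fraction remaining f = (1/2)^(104/46) ≈ 0.2086.
At steady state, accumulation factor R = 1/(1 − e^(−kτ)) ≈ 1.2636.
Single-dose peak C₀ = D/Vd = 1113/235 ≈ 4.736 mcg/mL.
Cmax,ss = C₀/(1 − f) ≈ 4.736/0.7914 ≈ 5.984 mcg/mL.
Steady-state trough Cmin,ss = Cmax,ss·f ≈ 5.984 × 0.2086 ≈ 1.248 mcg/mL.
Trough 1.2 mcg/mL vs MEC 2 mcg/mL: subtherapeutic.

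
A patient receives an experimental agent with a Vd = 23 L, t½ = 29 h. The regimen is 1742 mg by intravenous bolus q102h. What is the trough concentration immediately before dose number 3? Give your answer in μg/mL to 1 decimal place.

7.2 μg/mL

f = (1/2)^(τ/t½) = (1/2)^(102/29) ≈ 0.0873.
C₀ = D/Vd = 1742/23 ≈ 75.739 μg/mL.
Before the 3rd dose, 2 doses have been given. Superposition: Cmin = C₀·(f + f²).
≈ 75.739 × (0.0873 + 0.0076) ≈ 75.739 × 0.0949 ≈ 7.188 μg/mL.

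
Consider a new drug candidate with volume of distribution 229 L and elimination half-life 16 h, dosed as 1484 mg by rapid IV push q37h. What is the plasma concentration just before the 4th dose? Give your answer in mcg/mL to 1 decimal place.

f = (1/2)^(τ/t½) = (1/2)^(37/16) ≈ 0.2013.
C₀ = D/Vd = 1484/229 ≈ 6.480 mcg/mL.
Before the 4th dose, 3 doses have been given. Superposition: Cmin = C₀·(f + f² + … + f^3).
≈ 6.480 × (0.2013 + 0.0405 + 0.0082) ≈ 6.480 × 0.2500 ≈ 1.620 mcg/mL.

1.6 mcg/mL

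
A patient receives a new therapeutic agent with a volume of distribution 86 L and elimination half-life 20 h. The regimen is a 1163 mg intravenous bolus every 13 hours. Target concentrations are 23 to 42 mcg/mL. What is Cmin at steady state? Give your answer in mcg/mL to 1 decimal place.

23.8 mcg/mL

τ/t½ = 13/20 ≈ 0.65, so fraction remaining f = (1/2)^(13/20) ≈ 0.6373.
Single-dose peak C₀ = D/Vd = 1163/86 ≈ 13.523 mcg/mL.
Steady-state trough Cmin,ss = C₀·f/(1−f) ≈ 13.523 × 0.6373/0.3627 ≈ 23.761 mcg/mL.
Trough 23.8 mcg/mL vs MEC 23 mcg/mL: adequate.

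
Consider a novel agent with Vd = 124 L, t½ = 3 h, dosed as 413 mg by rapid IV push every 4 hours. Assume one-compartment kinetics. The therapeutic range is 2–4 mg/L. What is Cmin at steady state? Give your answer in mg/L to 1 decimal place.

Over one 4-h interval, 4/3 ≈ 1.3333 half-lives elapse, leaving f ≈ 0.3969 of each dose.
At steady state, accumulation factor R = 1/(1 − e^(−kτ)) ≈ 1.6581.
Each bolus raises the concentration by D/Vd = 413/124 ≈ 3.331 mg/L.
Steady-state peak Cmax,ss = C₀·R ≈ 3.331 × 1.6581 ≈ 5.523 mg/L.
One interval later, Cmin,ss = Cmax,ss·e^(−kτ) ≈ 5.523 × 0.3969 ≈ 2.192 mg/L.
Trough 2.2 mg/L vs MEC 2 mg/L: adequate.

2.2 mg/L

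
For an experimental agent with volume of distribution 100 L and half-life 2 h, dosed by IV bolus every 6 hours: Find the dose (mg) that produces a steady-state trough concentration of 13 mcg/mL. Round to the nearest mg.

τ/t½ = 6/2 ≈ 3, so f = (1/2)^(6/2) ≈ 0.125000.
Cmin,ss = (D/Vd)·f/(1−f), so D = Cmin,ss·Vd·(1−f)/f.
D = 13 × 100 × (1−f)/f ≈ 13 × 100 × 7.00000 ≈ 9100.00 mg.

9100 mg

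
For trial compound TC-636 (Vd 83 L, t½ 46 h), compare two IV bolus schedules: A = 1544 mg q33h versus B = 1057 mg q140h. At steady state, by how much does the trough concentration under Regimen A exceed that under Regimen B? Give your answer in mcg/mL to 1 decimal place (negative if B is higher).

27.1 mcg/mL

Regimen A: f = (1/2)^(33/46) ≈ 0.6082; Cmin,ss = (1544/83)·f/(1−f) ≈ 28.877 mcg/mL.
Regimen B: f = (1/2)^(140/46) ≈ 0.1213; Cmin,ss = (1057/83)·f/(1−f) ≈ 1.758 mcg/mL.
Difference ≈ 28.877 − 1.758 ≈ 27.119 mcg/mL.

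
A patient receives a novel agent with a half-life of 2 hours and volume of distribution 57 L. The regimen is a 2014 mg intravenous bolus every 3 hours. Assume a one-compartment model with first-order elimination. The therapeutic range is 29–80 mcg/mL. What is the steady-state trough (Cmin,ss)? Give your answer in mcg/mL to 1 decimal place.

Over one 3-h interval, 3/2 ≈ 1.5 half-lives elapse, leaving f ≈ 0.3536 of each dose.
Accumulation ratio R = 1/(1 − f) ≈ 1/0.6464 ≈ 1.5470.
Each bolus raises the concentration by D/Vd = 2014/57 ≈ 35.333 mcg/mL.
Steady-state peak Cmax,ss = C₀·R ≈ 35.333 × 1.5470 ≈ 54.660 mcg/mL.
Steady-state trough Cmin,ss = Cmax,ss·f ≈ 54.660 × 0.3536 ≈ 19.328 mcg/mL.
Trough 19.3 mcg/mL vs MEC 29 mcg/mL: subtherapeutic.

19.3 mcg/mL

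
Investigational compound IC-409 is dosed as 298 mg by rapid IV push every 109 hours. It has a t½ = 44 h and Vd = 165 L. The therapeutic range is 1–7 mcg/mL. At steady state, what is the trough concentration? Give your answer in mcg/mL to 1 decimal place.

0.4 mcg/mL

k = ln2/t½ = ln2/44 ≈ 0.015753 h⁻¹; fraction remaining f = e^(−kτ) = e^(−0.015753×109) ≈ 0.1796.
At steady state, accumulation factor R = 1/(1 − e^(−kτ)) ≈ 1.2189.
Each bolus raises the concentration by D/Vd = 298/165 ≈ 1.806 mcg/mL.
Steady-state peak Cmax,ss = C₀·R ≈ 1.806 × 1.2189 ≈ 2.201 mcg/mL.
Steady-state trough Cmin,ss = Cmax,ss·f ≈ 2.201 × 0.1796 ≈ 0.395 mcg/mL.
Trough 0.4 mcg/mL vs MEC 1 mcg/mL: subtherapeutic.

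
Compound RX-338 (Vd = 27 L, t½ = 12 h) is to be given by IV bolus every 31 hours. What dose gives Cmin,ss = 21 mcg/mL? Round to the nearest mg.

τ/t½ = 31/12 ≈ 2.5833, so f = (1/2)^(31/12) ≈ 0.166855.
Cmin,ss = (D/Vd)·f/(1−f), so D = Cmin,ss·Vd·(1−f)/f.
D = 21 × 27 × (1−f)/f ≈ 21 × 27 × 4.99323 ≈ 2831.16 mg.

2831 mg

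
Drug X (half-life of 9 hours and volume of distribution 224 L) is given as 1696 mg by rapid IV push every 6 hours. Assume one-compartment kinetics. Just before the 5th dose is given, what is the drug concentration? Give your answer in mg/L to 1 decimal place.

f = (1/2)^(τ/t½) = (1/2)^(6/9) ≈ 0.6300.
C₀ = D/Vd = 1696/224 ≈ 7.571 mg/L.
Before the 5th dose, 4 doses have been given. Superposition: Cmin = C₀·(f + f² + … + f^4).
≈ 7.571 × (0.6300 + 0.3969 + 0.2500 + 0.1575) ≈ 7.571 × 1.4344 ≈ 10.860 mg/L.

10.9 mg/L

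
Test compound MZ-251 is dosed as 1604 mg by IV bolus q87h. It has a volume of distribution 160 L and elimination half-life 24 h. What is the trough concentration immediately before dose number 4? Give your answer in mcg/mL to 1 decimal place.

f = (1/2)^(τ/t½) = (1/2)^(87/24) ≈ 0.0811.
C₀ = D/Vd = 1604/160 ≈ 10.025 mcg/mL.
Before the 4th dose, 3 doses have been given. Superposition: Cmin = C₀·(f + f² + … + f^3).
≈ 10.025 × (0.0811 + 0.0066 + 0.0005) ≈ 10.025 × 0.0882 ≈ 0.884 mcg/mL.

0.9 mcg/mL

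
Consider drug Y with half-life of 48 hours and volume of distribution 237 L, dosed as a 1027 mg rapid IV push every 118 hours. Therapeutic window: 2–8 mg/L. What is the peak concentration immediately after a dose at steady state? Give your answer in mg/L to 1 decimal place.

5.3 mg/L

Over one 118-h interval, 118/48 ≈ 2.4583 half-lives elapse, leaving f ≈ 0.1820 of each dose.
Accumulation ratio R = 1/(1 − f) ≈ 1/0.8180 ≈ 1.2225.
Single-dose peak C₀ = D/Vd = 1027/237 ≈ 4.333 mg/L.
Steady-state peak Cmax,ss = C₀·R ≈ 4.333 × 1.2225 ≈ 5.297 mg/L.
Peak 5.3 mg/L vs MTC 8 mg/L: below toxic threshold.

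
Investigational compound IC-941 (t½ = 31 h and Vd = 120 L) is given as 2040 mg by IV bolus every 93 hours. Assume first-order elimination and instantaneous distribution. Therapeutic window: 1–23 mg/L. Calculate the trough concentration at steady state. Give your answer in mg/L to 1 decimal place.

τ = 93 h = 3 half-lives, so f = (1/2)^3 = 0.125.
At steady state, R = 1/(1 − 0.125) = 8/7.
Single-dose peak C₀ = D/Vd = 2040/120 = 17 mg/L.
Steady-state peak Cmax,ss = C₀·R = 17 × 8/7 ≈ 19.429 mg/L.
Steady-state trough Cmin,ss = Cmax,ss·f ≈ 19.429 × 0.125 ≈ 2.429 mg/L.
Trough 2.4 mg/L vs MEC 1 mg/L: adequate.

2.4 mg/L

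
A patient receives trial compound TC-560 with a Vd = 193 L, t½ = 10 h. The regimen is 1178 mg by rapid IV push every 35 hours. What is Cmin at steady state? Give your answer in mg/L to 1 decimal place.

0.6 mg/L

k = ln2/t½ = ln2/10 ≈ 0.069315 h⁻¹; fraction remaining f = e^(−kτ) = e^(−0.069315×35) ≈ 0.0884.
At steady state, accumulation factor R = 1/(1 − e^(−kτ)) ≈ 1.0970.
Each bolus raises the concentration by D/Vd = 1178/193 ≈ 6.104 mg/L.
Cmax,ss = C₀/(1 − f) ≈ 6.104/0.9116 ≈ 6.696 mg/L.
Steady-state trough Cmin,ss = Cmax,ss·f ≈ 6.696 × 0.0884 ≈ 0.592 mg/L.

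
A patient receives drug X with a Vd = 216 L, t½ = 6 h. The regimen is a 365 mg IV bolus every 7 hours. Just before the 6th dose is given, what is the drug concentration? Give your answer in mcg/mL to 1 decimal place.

f = (1/2)^(τ/t½) = (1/2)^(7/6) ≈ 0.4454.
C₀ = D/Vd = 365/216 ≈ 1.690 mcg/mL.
Before the 6th dose, 5 doses have been given. Superposition: Cmin = C₀·(f + f² + … + f^5).
≈ 1.690 × (0.4454 + 0.1984 + 0.0884 + 0.0394 + 0.0175) ≈ 1.690 × 0.7891 ≈ 1.334 mcg/mL.

1.3 mcg/mL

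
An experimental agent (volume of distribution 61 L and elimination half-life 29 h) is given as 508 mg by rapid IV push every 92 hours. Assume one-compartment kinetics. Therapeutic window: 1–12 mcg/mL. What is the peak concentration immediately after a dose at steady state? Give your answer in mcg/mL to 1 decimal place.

9.4 mcg/mL

Over one 92-h interval, 92/29 ≈ 3.1724 half-lives elapse, leaving f ≈ 0.1109 of each dose.
Accumulation ratio R = 1/(1 − f) ≈ 1/0.8891 ≈ 1.1247.
Single-dose peak C₀ = D/Vd = 508/61 ≈ 8.328 mcg/mL.
Steady-state peak Cmax,ss = C₀·R ≈ 8.328 × 1.1247 ≈ 9.367 mcg/mL.
Peak 9.4 mcg/mL vs MTC 12 mcg/mL: below toxic threshold.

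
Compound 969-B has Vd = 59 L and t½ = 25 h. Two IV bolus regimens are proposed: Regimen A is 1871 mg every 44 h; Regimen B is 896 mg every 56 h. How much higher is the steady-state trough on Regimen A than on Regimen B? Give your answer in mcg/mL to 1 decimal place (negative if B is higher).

Regimen A: f = (1/2)^(44/25) ≈ 0.2952; Cmin,ss = (1871/59)·f/(1−f) ≈ 13.282 mcg/mL.
Regimen B: f = (1/2)^(56/25) ≈ 0.2117; Cmin,ss = (896/59)·f/(1−f) ≈ 4.078 mcg/mL.
Difference ≈ 13.282 − 4.078 ≈ 9.204 mcg/mL.

9.2 mcg/mL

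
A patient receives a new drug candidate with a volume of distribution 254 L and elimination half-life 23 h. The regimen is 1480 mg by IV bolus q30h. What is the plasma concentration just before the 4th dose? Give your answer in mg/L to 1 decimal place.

3.7 mg/L

f = (1/2)^(τ/t½) = (1/2)^(30/23) ≈ 0.4049.
C₀ = D/Vd = 1480/254 ≈ 5.827 mg/L.
Before the 4th dose, 3 doses have been given. Superposition: Cmin = C₀·(f + f² + … + f^3).
≈ 5.827 × (0.4049 + 0.1639 + 0.0664) ≈ 5.827 × 0.6352 ≈ 3.701 mg/L.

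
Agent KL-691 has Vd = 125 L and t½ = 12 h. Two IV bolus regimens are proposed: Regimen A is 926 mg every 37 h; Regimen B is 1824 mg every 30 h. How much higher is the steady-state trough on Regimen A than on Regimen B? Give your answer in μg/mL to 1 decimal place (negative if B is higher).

Regimen A: f = (1/2)^(37/12) ≈ 0.1180; Cmin,ss = (926/125)·f/(1−f) ≈ 0.991 μg/mL.
Regimen B: f = (1/2)^(30/12) ≈ 0.1768; Cmin,ss = (1824/125)·f/(1−f) ≈ 3.134 μg/mL.
Difference ≈ 0.991 − 3.134 ≈ -2.143 μg/mL.

-2.1 μg/mL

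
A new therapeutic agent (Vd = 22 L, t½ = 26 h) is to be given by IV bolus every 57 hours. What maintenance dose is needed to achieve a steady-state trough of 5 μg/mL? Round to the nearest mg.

393 mg

τ/t½ = 57/26 ≈ 2.1923, so f = (1/2)^(57/26) ≈ 0.218801.
Cmin,ss = (D/Vd)·f/(1−f), so D = Cmin,ss·Vd·(1−f)/f.
D = 5 × 22 × (1−f)/f ≈ 5 × 22 × 3.57036 ≈ 392.74 mg.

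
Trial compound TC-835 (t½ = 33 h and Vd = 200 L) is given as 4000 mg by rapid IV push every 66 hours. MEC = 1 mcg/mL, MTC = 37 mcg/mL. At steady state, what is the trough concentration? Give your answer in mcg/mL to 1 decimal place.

6.7 mcg/mL

The dosing interval is 2 half-lives, so f = 2^(−2) = 0.25.
Accumulation ratio R = 1/(1 − f) = 1/0.75 = 4/3.
Single-dose peak C₀ = D/Vd = 4000/200 = 20 mcg/mL.
Steady-state peak Cmax,ss = C₀·R = 20 × 4/3 ≈ 26.667 mcg/mL.
Steady-state trough Cmin,ss = Cmax,ss·f ≈ 26.667 × 0.25 ≈ 6.667 mcg/mL.
Trough 6.7 mcg/mL vs MEC 1 mcg/mL: adequate.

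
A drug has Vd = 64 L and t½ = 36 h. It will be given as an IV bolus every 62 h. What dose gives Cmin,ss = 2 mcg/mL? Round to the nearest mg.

τ/t½ = 62/36 ≈ 1.7222, so f = (1/2)^(62/36) ≈ 0.303082.
Cmin,ss = (D/Vd)·f/(1−f), so D = Cmin,ss·Vd·(1−f)/f.
D = 2 × 64 × (1−f)/f ≈ 2 × 64 × 2.29944 ≈ 294.33 mg.

294 mg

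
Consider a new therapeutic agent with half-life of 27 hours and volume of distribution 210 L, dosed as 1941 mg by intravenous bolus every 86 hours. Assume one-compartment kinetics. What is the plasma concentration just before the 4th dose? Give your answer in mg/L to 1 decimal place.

1.1 mg/L

f = (1/2)^(τ/t½) = (1/2)^(86/27) ≈ 0.1099.
C₀ = D/Vd = 1941/210 ≈ 9.243 mg/L.
Before the 4th dose, 3 doses have been given. Superposition: Cmin = C₀·(f + f² + … + f^3).
≈ 9.243 × (0.1099 + 0.0121 + 0.0013) ≈ 9.243 × 0.1233 ≈ 1.140 mg/L.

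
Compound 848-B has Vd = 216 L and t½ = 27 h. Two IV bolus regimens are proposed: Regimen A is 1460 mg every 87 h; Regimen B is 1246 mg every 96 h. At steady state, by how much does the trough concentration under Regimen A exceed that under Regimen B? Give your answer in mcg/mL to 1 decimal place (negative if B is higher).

0.3 mcg/mL

Regimen A: f = (1/2)^(87/27) ≈ 0.1072; Cmin,ss = (1460/216)·f/(1−f) ≈ 0.812 mcg/mL.
Regimen B: f = (1/2)^(96/27) ≈ 0.0850; Cmin,ss = (1246/216)·f/(1−f) ≈ 0.536 mcg/mL.
Difference ≈ 0.812 − 0.536 ≈ 0.276 mcg/mL.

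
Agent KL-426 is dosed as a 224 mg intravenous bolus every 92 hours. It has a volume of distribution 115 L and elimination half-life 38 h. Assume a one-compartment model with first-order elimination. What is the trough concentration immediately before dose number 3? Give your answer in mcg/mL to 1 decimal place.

0.4 mcg/mL

f = (1/2)^(τ/t½) = (1/2)^(92/38) ≈ 0.1867.
C₀ = D/Vd = 224/115 ≈ 1.948 mcg/mL.
Before the 3rd dose, 2 doses have been given. Superposition: Cmin = C₀·(f + f²).
≈ 1.948 × (0.1867 + 0.0349) ≈ 1.948 × 0.2216 ≈ 0.432 mcg/mL.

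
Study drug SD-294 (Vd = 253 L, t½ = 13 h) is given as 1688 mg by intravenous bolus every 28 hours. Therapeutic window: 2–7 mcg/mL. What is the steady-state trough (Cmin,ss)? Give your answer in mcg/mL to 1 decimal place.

1.9 mcg/mL

τ/t½ = 28/13 ≈ 2.1538, so fraction remaining f = (1/2)^(28/13) ≈ 0.2247.
At steady state, accumulation factor R = 1/(1 − e^(−kτ)) ≈ 1.2898.
Each bolus raises the concentration by D/Vd = 1688/253 ≈ 6.672 mcg/mL.
Steady-state peak Cmax,ss = C₀·R ≈ 6.672 × 1.2898 ≈ 8.606 mcg/mL.
Steady-state trough Cmin,ss = Cmax,ss·f ≈ 8.606 × 0.2247 ≈ 1.934 mcg/mL.
Trough 1.9 mcg/mL vs MEC 2 mcg/mL: subtherapeutic.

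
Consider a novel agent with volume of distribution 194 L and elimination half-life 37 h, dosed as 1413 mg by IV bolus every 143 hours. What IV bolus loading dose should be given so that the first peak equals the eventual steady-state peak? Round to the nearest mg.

1517 mg

f = (1/2)^(143/37) ≈ 0.068637; accumulation ratio R = 1/(1−f) ≈ 1.07370.
Loading dose to hit Cmax,ss on first dose: D_load = D_maint·R ≈ 1413 × 1.07370 ≈ 1517.14 mg.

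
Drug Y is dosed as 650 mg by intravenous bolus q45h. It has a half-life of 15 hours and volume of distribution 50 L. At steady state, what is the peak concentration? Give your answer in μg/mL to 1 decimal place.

14.9 μg/mL

The dosing interval is 3 half-lives, so f = 2^(−3) = 0.125.
Accumulation ratio R = 1/(1 − f) = 1/0.875 = 8/7.
Single-dose peak C₀ = D/Vd = 650/50 = 13 μg/mL.
Steady-state peak Cmax,ss = C₀·R = 13 × 8/7 ≈ 14.857 μg/mL.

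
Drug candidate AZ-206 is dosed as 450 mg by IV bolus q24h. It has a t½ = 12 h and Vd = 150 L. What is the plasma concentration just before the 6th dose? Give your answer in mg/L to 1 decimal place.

f = (1/2)^(τ/t½) = (1/2)^(24/12) ≈ 0.2500.
C₀ = D/Vd = 450/150 ≈ 3.000 mg/L.
Before the 6th dose, 5 doses have been given. Superposition: Cmin = C₀·(f + f² + … + f^5).
≈ 3.000 × (0.2500 + 0.0625 + 0.0156 + 0.0039 + 0.0010) ≈ 3.000 × 0.3330 ≈ 0.999 mg/L.

1.0 mg/L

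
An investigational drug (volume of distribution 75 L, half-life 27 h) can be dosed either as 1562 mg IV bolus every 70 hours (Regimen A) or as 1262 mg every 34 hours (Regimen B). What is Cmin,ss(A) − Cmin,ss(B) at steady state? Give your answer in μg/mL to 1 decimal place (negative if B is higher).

Regimen A: f = (1/2)^(70/27) ≈ 0.1658; Cmin,ss = (1562/75)·f/(1−f) ≈ 4.139 μg/mL.
Regimen B: f = (1/2)^(34/27) ≈ 0.4178; Cmin,ss = (1262/75)·f/(1−f) ≈ 12.075 μg/mL.
Difference ≈ 4.139 − 12.075 ≈ -7.936 μg/mL.

-7.9 μg/mL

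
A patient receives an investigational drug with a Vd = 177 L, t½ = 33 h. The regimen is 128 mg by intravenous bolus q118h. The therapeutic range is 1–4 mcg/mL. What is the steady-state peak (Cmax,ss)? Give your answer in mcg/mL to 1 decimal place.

0.8 mcg/mL

τ/t½ = 118/33 ≈ 3.5758, so fraction remaining f = (1/2)^(118/33) ≈ 0.0839.
At steady state, accumulation factor R = 1/(1 − e^(−kτ)) ≈ 1.0916.
Single-dose peak C₀ = D/Vd = 128/177 ≈ 0.723 mcg/mL.
Steady-state peak Cmax,ss = C₀·R ≈ 0.723 × 1.0916 ≈ 0.789 mcg/mL.
Peak 0.8 mcg/mL vs MTC 4 mcg/mL: below toxic threshold.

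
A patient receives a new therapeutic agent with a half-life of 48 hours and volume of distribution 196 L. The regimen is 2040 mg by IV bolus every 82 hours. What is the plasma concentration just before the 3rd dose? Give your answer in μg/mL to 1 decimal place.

4.2 μg/mL

f = (1/2)^(τ/t½) = (1/2)^(82/48) ≈ 0.3060.
C₀ = D/Vd = 2040/196 ≈ 10.408 μg/mL.
Before the 3rd dose, 2 doses have been given. Superposition: Cmin = C₀·(f + f²).
≈ 10.408 × (0.3060 + 0.0936) ≈ 10.408 × 0.3996 ≈ 4.159 μg/mL.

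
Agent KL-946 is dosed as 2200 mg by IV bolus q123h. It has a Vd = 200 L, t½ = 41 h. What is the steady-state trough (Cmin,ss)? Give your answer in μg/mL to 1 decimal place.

The dosing interval is 3 half-lives, so f = 2^(−3) = 0.125.
Accumulation ratio R = 1/(1 − f) = 1/0.875 = 8/7.
Single-dose peak C₀ = D/Vd = 2200/200 = 11 μg/mL.
Steady-state peak Cmax,ss = C₀·R = 11 × 8/7 ≈ 12.571 μg/mL.
Steady-state trough Cmin,ss = Cmax,ss·f ≈ 12.571 × 0.125 ≈ 1.571 μg/mL.

1.6 μg/mL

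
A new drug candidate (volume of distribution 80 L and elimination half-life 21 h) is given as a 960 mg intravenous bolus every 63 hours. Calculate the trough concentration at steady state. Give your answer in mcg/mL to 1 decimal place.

1.7 mcg/mL

The dosing interval is 3 half-lives, so f = 2^(−3) = 0.125.
Accumulation ratio R = 1/(1 − f) = 1/0.875 = 8/7.
Single-dose peak C₀ = D/Vd = 960/80 = 12 mcg/mL.
Steady-state peak Cmax,ss = C₀·R = 12 × 8/7 ≈ 13.714 mcg/mL.
Steady-state trough Cmin,ss = Cmax,ss·f ≈ 13.714 × 0.125 ≈ 1.714 mcg/mL.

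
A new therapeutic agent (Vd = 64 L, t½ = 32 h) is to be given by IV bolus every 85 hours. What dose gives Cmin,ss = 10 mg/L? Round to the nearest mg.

3395 mg

τ/t½ = 85/32 ≈ 2.6562, so f = (1/2)^(85/32) ≈ 0.158631.
Cmin,ss = (D/Vd)·f/(1−f), so D = Cmin,ss·Vd·(1−f)/f.
D = 10 × 64 × (1−f)/f ≈ 10 × 64 × 5.30394 ≈ 3394.52 mg.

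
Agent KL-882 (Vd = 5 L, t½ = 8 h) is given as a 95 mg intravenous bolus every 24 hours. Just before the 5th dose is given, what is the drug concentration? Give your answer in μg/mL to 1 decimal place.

f = (1/2)^(τ/t½) = (1/2)^(24/8) ≈ 0.1250.
C₀ = D/Vd = 95/5 ≈ 19.000 μg/mL.
Before the 5th dose, 4 doses have been given. Superposition: Cmin = C₀·(f + f² + … + f^4).
≈ 19.000 × (0.1250 + 0.0156 + 0.0020 + 0.0002) ≈ 19.000 × 0.1428 ≈ 2.713 μg/mL.

2.7 μg/mL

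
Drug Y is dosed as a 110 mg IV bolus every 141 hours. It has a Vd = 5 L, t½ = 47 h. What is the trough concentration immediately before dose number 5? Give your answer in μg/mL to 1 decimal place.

f = (1/2)^(τ/t½) = (1/2)^(141/47) ≈ 0.1250.
C₀ = D/Vd = 110/5 ≈ 22.000 μg/mL.
Before the 5th dose, 4 doses have been given. Superposition: Cmin = C₀·(f + f² + … + f^4).
≈ 22.000 × (0.1250 + 0.0156 + 0.0020 + 0.0002) ≈ 22.000 × 0.1428 ≈ 3.142 μg/mL.

3.1 μg/mL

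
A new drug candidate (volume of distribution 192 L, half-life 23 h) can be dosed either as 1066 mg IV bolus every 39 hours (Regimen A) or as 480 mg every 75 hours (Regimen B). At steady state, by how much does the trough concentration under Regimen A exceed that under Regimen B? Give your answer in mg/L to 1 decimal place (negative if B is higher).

Regimen A: f = (1/2)^(39/23) ≈ 0.3087; Cmin,ss = (1066/192)·f/(1−f) ≈ 2.479 mg/L.
Regimen B: f = (1/2)^(75/23) ≈ 0.1043; Cmin,ss = (480/192)·f/(1−f) ≈ 0.291 mg/L.
Difference ≈ 2.479 − 0.291 ≈ 2.188 mg/L.

2.2 mg/L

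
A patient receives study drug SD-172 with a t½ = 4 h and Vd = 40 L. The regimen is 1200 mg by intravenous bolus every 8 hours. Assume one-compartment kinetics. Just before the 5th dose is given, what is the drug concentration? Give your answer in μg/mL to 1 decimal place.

10.0 μg/mL

f = (1/2)^(τ/t½) = (1/2)^(8/4) ≈ 0.2500.
C₀ = D/Vd = 1200/40 ≈ 30.000 μg/mL.
Before the 5th dose, 4 doses have been given. Superposition: Cmin = C₀·(f + f² + … + f^4).
≈ 30.000 × (0.2500 + 0.0625 + 0.0156 + 0.0039) ≈ 30.000 × 0.3320 ≈ 9.960 μg/mL.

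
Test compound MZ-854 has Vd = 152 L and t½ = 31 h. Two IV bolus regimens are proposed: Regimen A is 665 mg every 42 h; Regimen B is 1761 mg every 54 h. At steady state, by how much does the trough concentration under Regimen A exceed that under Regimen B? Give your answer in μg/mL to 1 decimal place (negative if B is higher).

-2.1 μg/mL

Regimen A: f = (1/2)^(42/31) ≈ 0.3910; Cmin,ss = (665/152)·f/(1−f) ≈ 2.809 μg/mL.
Regimen B: f = (1/2)^(54/31) ≈ 0.2990; Cmin,ss = (1761/152)·f/(1−f) ≈ 4.942 μg/mL.
Difference ≈ 2.809 − 4.942 ≈ -2.133 μg/mL.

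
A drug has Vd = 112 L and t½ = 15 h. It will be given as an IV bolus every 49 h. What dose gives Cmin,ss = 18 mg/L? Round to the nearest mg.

τ/t½ = 49/15 ≈ 3.2667, so f = (1/2)^(49/15) ≈ 0.103905.
Cmin,ss = (D/Vd)·f/(1−f), so D = Cmin,ss·Vd·(1−f)/f.
D = 18 × 112 × (1−f)/f ≈ 18 × 112 × 8.62418 ≈ 17386.35 mg.

17386 mg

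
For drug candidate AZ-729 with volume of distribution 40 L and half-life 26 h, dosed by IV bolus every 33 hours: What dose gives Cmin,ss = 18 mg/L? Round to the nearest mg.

1015 mg

τ/t½ = 33/26 ≈ 1.2692, so f = (1/2)^(33/26) ≈ 0.414881.
Cmin,ss = (D/Vd)·f/(1−f), so D = Cmin,ss·Vd·(1−f)/f.
D = 18 × 40 × (1−f)/f ≈ 18 × 40 × 1.41033 ≈ 1015.44 mg.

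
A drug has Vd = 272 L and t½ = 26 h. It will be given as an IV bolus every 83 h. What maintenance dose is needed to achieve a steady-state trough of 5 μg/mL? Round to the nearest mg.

τ/t½ = 83/26 ≈ 3.1923, so f = (1/2)^(83/26) ≈ 0.109401.
Cmin,ss = (D/Vd)·f/(1−f), so D = Cmin,ss·Vd·(1−f)/f.
D = 5 × 272 × (1−f)/f ≈ 5 × 272 × 8.14068 ≈ 11071.32 mg.

11071 mg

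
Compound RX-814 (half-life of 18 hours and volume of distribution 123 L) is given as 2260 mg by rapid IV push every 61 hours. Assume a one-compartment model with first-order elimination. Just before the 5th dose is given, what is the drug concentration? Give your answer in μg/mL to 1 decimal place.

f = (1/2)^(τ/t½) = (1/2)^(61/18) ≈ 0.0955.
C₀ = D/Vd = 2260/123 ≈ 18.374 μg/mL.
Before the 5th dose, 4 doses have been given. Superposition: Cmin = C₀·(f + f² + … + f^4).
≈ 18.374 × (0.0955 + 0.0091 + 0.0009 + 0.0001) ≈ 18.374 × 0.1056 ≈ 1.940 μg/mL.

1.9 μg/mL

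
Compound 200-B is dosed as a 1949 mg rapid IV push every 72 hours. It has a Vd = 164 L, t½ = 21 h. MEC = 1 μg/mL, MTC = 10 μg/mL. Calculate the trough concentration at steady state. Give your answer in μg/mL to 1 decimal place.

k = ln2/t½ = ln2/21 ≈ 0.033007 h⁻¹; fraction remaining f = e^(−kτ) = e^(−0.033007×72) ≈ 0.0929.
At steady state, accumulation factor R = 1/(1 − e^(−kτ)) ≈ 1.1024.
Each bolus raises the concentration by D/Vd = 1949/164 ≈ 11.884 μg/mL.
Steady-state peak Cmax,ss = C₀·R ≈ 11.884 × 1.1024 ≈ 13.101 μg/mL.
One interval later, Cmin,ss = Cmax,ss·e^(−kτ) ≈ 13.101 × 0.0929 ≈ 1.217 μg/mL.
Trough 1.2 μg/mL vs MEC 1 μg/mL: adequate.

1.2 μg/mL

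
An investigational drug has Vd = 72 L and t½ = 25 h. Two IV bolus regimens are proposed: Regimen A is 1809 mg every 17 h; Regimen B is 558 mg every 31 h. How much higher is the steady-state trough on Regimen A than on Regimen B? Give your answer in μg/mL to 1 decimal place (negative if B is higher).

Regimen A: f = (1/2)^(17/25) ≈ 0.6242; Cmin,ss = (1809/72)·f/(1−f) ≈ 41.732 μg/mL.
Regimen B: f = (1/2)^(31/25) ≈ 0.4234; Cmin,ss = (558/72)·f/(1−f) ≈ 5.691 μg/mL.
Difference ≈ 41.732 − 5.691 ≈ 36.041 μg/mL.

36.0 μg/mL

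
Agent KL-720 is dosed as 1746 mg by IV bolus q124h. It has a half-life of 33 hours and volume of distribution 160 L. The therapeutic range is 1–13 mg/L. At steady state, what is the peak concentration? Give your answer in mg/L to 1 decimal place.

11.8 mg/L

k = ln2/t½ = ln2/33 ≈ 0.021004 h⁻¹; fraction remaining f = e^(−kτ) = e^(−0.021004×124) ≈ 0.0739.
Accumulation ratio R = 1/(1 − f) ≈ 1/0.9261 ≈ 1.0798.
Single-dose peak C₀ = D/Vd = 1746/160 ≈ 10.912 mg/L.
Cmax,ss = C₀/(1 − f) ≈ 10.912/0.9261 ≈ 11.783 mg/L.
Peak 11.8 mg/L vs MTC 13 mg/L: below toxic threshold.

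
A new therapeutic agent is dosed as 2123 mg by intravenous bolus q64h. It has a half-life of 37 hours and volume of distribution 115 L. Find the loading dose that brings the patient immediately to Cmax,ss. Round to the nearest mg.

3039 mg

f = (1/2)^(64/37) ≈ 0.301508; accumulation ratio R = 1/(1−f) ≈ 1.43166.
Loading dose to hit Cmax,ss on first dose: D_load = D_maint·R ≈ 2123 × 1.43166 ≈ 3039.41 mg.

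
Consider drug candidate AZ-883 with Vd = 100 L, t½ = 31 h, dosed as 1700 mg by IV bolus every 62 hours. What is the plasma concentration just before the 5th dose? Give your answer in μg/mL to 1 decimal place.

5.6 μg/mL

f = (1/2)^(τ/t½) = (1/2)^(62/31) ≈ 0.2500.
C₀ = D/Vd = 1700/100 ≈ 17.000 μg/mL.
Before the 5th dose, 4 doses have been given. Superposition: Cmin = C₀·(f + f² + … + f^4).
≈ 17.000 × (0.2500 + 0.0625 + 0.0156 + 0.0039) ≈ 17.000 × 0.3320 ≈ 5.644 μg/mL.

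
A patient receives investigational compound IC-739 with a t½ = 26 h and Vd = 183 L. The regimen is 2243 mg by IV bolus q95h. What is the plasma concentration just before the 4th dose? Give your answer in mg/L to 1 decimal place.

1.1 mg/L

f = (1/2)^(τ/t½) = (1/2)^(95/26) ≈ 0.0794.
C₀ = D/Vd = 2243/183 ≈ 12.257 mg/L.
Before the 4th dose, 3 doses have been given. Superposition: Cmin = C₀·(f + f² + … + f^3).
≈ 12.257 × (0.0794 + 0.0063 + 0.0005) ≈ 12.257 × 0.0862 ≈ 1.057 mg/L.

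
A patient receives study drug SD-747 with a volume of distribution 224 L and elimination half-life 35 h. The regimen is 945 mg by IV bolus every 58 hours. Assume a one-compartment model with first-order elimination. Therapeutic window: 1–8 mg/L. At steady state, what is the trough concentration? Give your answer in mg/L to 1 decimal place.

τ/t½ = 58/35 ≈ 1.6571, so fraction remaining f = (1/2)^(58/35) ≈ 0.3171.
Single-dose peak C₀ = D/Vd = 945/224 ≈ 4.219 mg/L.
Steady-state trough Cmin,ss = C₀·f/(1−f) ≈ 4.219 × 0.3171/0.6829 ≈ 1.959 mg/L.
Trough 2.0 mg/L vs MEC 1 mg/L: adequate.

2.0 mg/L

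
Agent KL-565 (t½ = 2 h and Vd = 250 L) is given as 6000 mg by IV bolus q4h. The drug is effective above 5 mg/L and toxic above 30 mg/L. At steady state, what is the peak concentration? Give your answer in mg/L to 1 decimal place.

The dosing interval is 2 half-lives, so f = 2^(−2) = 0.25.
At steady state, R = 1/(1 − 0.25) = 4/3.
Single-dose peak C₀ = D/Vd = 6000/250 = 24 mg/L.
Steady-state peak Cmax,ss = C₀·R = 24 × 4/3 ≈ 32.000 mg/L.
Peak 32.0 mg/L vs MTC 30 mg/L: exceeds toxic threshold.

32.0 mg/L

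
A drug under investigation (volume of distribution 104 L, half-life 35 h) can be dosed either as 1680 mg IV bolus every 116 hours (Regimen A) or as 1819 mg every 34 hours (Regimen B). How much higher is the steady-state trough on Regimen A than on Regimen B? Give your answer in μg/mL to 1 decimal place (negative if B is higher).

Regimen A: f = (1/2)^(116/35) ≈ 0.1005; Cmin,ss = (1680/104)·f/(1−f) ≈ 1.805 μg/mL.
Regimen B: f = (1/2)^(34/35) ≈ 0.5100; Cmin,ss = (1819/104)·f/(1−f) ≈ 18.204 μg/mL.
Difference ≈ 1.805 − 18.204 ≈ -16.399 μg/mL.

-16.4 μg/mL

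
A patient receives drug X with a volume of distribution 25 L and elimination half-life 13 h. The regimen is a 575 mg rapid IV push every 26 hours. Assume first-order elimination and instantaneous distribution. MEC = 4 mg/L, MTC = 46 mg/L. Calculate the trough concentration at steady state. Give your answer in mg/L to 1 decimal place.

7.7 mg/L

τ = 26 h = 2 half-lives, so f = (1/2)^2 = 0.25.
Accumulation ratio R = 1/(1 − f) = 1/0.75 = 4/3.
Single-dose peak C₀ = D/Vd = 575/25 = 23 mg/L.
Steady-state peak Cmax,ss = C₀·R = 23 × 4/3 ≈ 30.667 mg/L.
Steady-state trough Cmin,ss = Cmax,ss·f ≈ 30.667 × 0.25 ≈ 7.667 mg/L.
Trough 7.7 mg/L vs MEC 4 mg/L: adequate.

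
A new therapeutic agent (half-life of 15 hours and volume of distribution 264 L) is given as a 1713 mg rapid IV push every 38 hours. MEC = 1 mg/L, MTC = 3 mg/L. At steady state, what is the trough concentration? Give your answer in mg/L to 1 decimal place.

k = ln2/t½ = ln2/15 ≈ 0.046210 h⁻¹; fraction remaining f = e^(−kτ) = e^(−0.046210×38) ≈ 0.1727.
Each bolus raises the concentration by D/Vd = 1713/264 ≈ 6.489 mg/L.
Steady-state trough Cmin,ss = C₀·f/(1−f) ≈ 6.489 × 0.1727/0.8273 ≈ 1.355 mg/L.
Trough 1.4 mg/L vs MEC 1 mg/L: adequate.

1.4 mg/L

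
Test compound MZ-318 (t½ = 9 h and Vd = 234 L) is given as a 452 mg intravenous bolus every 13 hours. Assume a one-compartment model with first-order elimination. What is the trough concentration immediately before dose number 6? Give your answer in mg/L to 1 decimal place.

1.1 mg/L

f = (1/2)^(τ/t½) = (1/2)^(13/9) ≈ 0.3674.
C₀ = D/Vd = 452/234 ≈ 1.932 mg/L.
Before the 6th dose, 5 doses have been given. Superposition: Cmin = C₀·(f + f² + … + f^5).
≈ 1.932 × (0.3674 + 0.1350 + 0.0496 + 0.0182 + 0.0067) ≈ 1.932 × 0.5769 ≈ 1.115 mg/L.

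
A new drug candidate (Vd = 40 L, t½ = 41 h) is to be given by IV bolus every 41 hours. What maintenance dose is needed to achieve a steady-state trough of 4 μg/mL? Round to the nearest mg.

160 mg

τ/t½ = 41/41 ≈ 1, so f = (1/2)^(41/41) ≈ 0.500000.
Cmin,ss = (D/Vd)·f/(1−f), so D = Cmin,ss·Vd·(1−f)/f.
D = 4 × 40 × (1−f)/f ≈ 4 × 40 × 1.00000 ≈ 160.00 mg.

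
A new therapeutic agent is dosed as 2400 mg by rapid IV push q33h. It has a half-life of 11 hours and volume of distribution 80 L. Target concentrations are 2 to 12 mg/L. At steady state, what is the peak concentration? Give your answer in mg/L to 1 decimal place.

The dosing interval is 3 half-lives, so f = 2^(−3) = 0.125.
At steady state, R = 1/(1 − 0.125) = 8/7.
Single-dose peak C₀ = D/Vd = 2400/80 = 30 mg/L.
Steady-state peak Cmax,ss = C₀·R = 30 × 8/7 ≈ 34.286 mg/L.
Peak 34.3 mg/L vs MTC 12 mg/L: exceeds toxic threshold.

34.3 mg/L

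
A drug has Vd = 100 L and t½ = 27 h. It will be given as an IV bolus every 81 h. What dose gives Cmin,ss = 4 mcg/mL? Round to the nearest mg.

τ/t½ = 81/27 ≈ 3, so f = (1/2)^(81/27) ≈ 0.125000.
Cmin,ss = (D/Vd)·f/(1−f), so D = Cmin,ss·Vd·(1−f)/f.
D = 4 × 100 × (1−f)/f ≈ 4 × 100 × 7.00000 ≈ 2800.00 mg.

2800 mg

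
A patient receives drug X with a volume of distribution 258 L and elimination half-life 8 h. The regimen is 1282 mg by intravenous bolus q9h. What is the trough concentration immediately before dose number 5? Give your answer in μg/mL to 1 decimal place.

4.0 μg/mL

f = (1/2)^(τ/t½) = (1/2)^(9/8) ≈ 0.4585.
C₀ = D/Vd = 1282/258 ≈ 4.969 μg/mL.
Before the 5th dose, 4 doses have been given. Superposition: Cmin = C₀·(f + f² + … + f^4).
≈ 4.969 × (0.4585 + 0.2102 + 0.0964 + 0.0442) ≈ 4.969 × 0.8093 ≈ 4.021 μg/mL.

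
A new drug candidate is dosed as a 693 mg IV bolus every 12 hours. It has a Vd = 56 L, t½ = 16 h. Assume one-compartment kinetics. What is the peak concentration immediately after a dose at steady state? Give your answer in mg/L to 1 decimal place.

τ/t½ = 12/16 ≈ 0.75, so fraction remaining f = (1/2)^(12/16) ≈ 0.5946.
Accumulation ratio R = 1/(1 − f) ≈ 1/0.4054 ≈ 2.4667.
Single-dose peak C₀ = D/Vd = 693/56 ≈ 12.375 mg/L.
Steady-state peak Cmax,ss = C₀·R ≈ 12.375 × 2.4667 ≈ 30.525 mg/L.

30.5 mg/L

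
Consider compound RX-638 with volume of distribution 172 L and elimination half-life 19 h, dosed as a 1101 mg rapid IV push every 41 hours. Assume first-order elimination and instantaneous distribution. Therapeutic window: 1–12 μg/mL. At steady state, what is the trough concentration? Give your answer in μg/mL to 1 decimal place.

Over one 41-h interval, 41/19 ≈ 2.1579 half-lives elapse, leaving f ≈ 0.2241 of each dose.
Each bolus raises the concentration by D/Vd = 1101/172 ≈ 6.401 μg/mL.
Steady-state trough Cmin,ss = C₀·f/(1−f) ≈ 6.401 × 0.2241/0.7759 ≈ 1.849 μg/mL.
Trough 1.8 μg/mL vs MEC 1 μg/mL: adequate.

1.8 μg/mL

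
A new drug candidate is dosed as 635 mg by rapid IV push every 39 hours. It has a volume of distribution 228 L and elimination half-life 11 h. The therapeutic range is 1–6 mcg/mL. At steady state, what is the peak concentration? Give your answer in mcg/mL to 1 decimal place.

3.0 mcg/mL

τ/t½ = 39/11 ≈ 3.5455, so fraction remaining f = (1/2)^(39/11) ≈ 0.0856.
Accumulation ratio R = 1/(1 − f) ≈ 1/0.9144 ≈ 1.0936.
Each bolus raises the concentration by D/Vd = 635/228 ≈ 2.785 mcg/mL.
Cmax,ss = C₀/(1 − f) ≈ 2.785/0.9144 ≈ 3.046 mcg/mL.
Peak 3.0 mcg/mL vs MTC 6 mcg/mL: below toxic threshold.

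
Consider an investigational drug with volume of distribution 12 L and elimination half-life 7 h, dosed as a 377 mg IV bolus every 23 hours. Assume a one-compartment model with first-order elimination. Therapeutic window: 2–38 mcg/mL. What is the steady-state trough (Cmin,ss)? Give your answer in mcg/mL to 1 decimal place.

τ/t½ = 23/7 ≈ 3.2857, so fraction remaining f = (1/2)^(23/7) ≈ 0.1025.
At steady state, accumulation factor R = 1/(1 − e^(−kτ)) ≈ 1.1142.
Each bolus raises the concentration by D/Vd = 377/12 ≈ 31.417 mcg/mL.
Cmax,ss = C₀/(1 − f) ≈ 31.417/0.8975 ≈ 35.005 mcg/mL.
Steady-state trough Cmin,ss = Cmax,ss·f ≈ 35.005 × 0.1025 ≈ 3.588 mcg/mL.
Trough 3.6 mcg/mL vs MEC 2 mcg/mL: adequate.

3.6 mcg/mL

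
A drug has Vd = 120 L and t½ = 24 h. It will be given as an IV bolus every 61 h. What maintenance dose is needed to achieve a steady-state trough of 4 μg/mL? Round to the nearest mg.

2315 mg

τ/t½ = 61/24 ≈ 2.5417, so f = (1/2)^(61/24) ≈ 0.171744.
Cmin,ss = (D/Vd)·f/(1−f), so D = Cmin,ss·Vd·(1−f)/f.
D = 4 × 120 × (1−f)/f ≈ 4 × 120 × 4.82262 ≈ 2314.86 mg.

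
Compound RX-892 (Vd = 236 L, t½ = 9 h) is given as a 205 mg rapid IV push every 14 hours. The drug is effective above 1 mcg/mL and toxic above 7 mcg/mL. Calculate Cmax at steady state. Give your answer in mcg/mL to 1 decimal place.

1.3 mcg/mL

k = ln2/t½ = ln2/9 ≈ 0.077016 h⁻¹; fraction remaining f = e^(−kτ) = e^(−0.077016×14) ≈ 0.3402.
Accumulation ratio R = 1/(1 − f) ≈ 1/0.6598 ≈ 1.5156.
Single-dose peak C₀ = D/Vd = 205/236 ≈ 0.869 mcg/mL.
Steady-state peak Cmax,ss = C₀·R ≈ 0.869 × 1.5156 ≈ 1.317 mcg/mL.
Peak 1.3 mcg/mL vs MTC 7 mcg/mL: below toxic threshold.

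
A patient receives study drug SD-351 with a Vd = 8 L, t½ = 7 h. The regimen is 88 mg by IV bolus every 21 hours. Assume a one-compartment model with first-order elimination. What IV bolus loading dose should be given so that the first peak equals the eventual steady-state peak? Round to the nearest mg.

101 mg

f = (1/2)^(21/7) ≈ 0.125000; accumulation ratio R = 1/(1−f) ≈ 1.14286.
Loading dose to hit Cmax,ss on first dose: D_load = D_maint·R ≈ 88 × 1.14286 ≈ 100.57 mg.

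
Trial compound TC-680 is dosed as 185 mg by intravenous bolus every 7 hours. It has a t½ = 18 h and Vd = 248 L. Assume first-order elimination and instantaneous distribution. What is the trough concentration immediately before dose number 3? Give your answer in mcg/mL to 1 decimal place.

1.0 mcg/mL

f = (1/2)^(τ/t½) = (1/2)^(7/18) ≈ 0.7637.
C₀ = D/Vd = 185/248 ≈ 0.746 mcg/mL.
Before the 3rd dose, 2 doses have been given. Superposition: Cmin = C₀·(f + f²).
≈ 0.746 × (0.7637 + 0.5832) ≈ 0.746 × 1.3469 ≈ 1.005 mcg/mL.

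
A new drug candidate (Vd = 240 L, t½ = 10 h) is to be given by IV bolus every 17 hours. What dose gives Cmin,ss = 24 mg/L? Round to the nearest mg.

τ/t½ = 17/10 ≈ 1.7, so f = (1/2)^(17/10) ≈ 0.307786.
Cmin,ss = (D/Vd)·f/(1−f), so D = Cmin,ss·Vd·(1−f)/f.
D = 24 × 240 × (1−f)/f ≈ 24 × 240 × 2.24901 ≈ 12954.30 mg.

12954 mg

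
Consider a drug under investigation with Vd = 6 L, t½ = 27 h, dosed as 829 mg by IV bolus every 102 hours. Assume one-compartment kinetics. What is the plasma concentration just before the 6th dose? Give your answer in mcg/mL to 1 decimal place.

10.9 mcg/mL

f = (1/2)^(τ/t½) = (1/2)^(102/27) ≈ 0.0729.
C₀ = D/Vd = 829/6 ≈ 138.167 mcg/mL.
Before the 6th dose, 5 doses have been given. Superposition: Cmin = C₀·(f + f² + … + f^5).
≈ 138.167 × (0.0729 + 0.0053 + 0.0004 + 0.0000 + 0.0000) ≈ 138.167 × 0.0786 ≈ 10.860 mcg/mL.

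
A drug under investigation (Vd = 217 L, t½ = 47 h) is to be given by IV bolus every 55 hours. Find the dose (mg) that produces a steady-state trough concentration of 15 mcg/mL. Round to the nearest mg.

τ/t½ = 55/47 ≈ 1.1702, so f = (1/2)^(55/47) ≈ 0.444356.
Cmin,ss = (D/Vd)·f/(1−f), so D = Cmin,ss·Vd·(1−f)/f.
D = 15 × 217 × (1−f)/f ≈ 15 × 217 × 1.25045 ≈ 4070.21 mg.

4070 mg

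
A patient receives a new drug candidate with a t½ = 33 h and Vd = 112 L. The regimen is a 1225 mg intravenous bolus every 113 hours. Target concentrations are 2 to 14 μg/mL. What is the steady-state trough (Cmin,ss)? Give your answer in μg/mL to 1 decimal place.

k = ln2/t½ = ln2/33 ≈ 0.021004 h⁻¹; fraction remaining f = e^(−kτ) = e^(−0.021004×113) ≈ 0.0932.
Accumulation ratio R = 1/(1 − f) ≈ 1/0.9068 ≈ 1.1028.
Each bolus raises the concentration by D/Vd = 1225/112 ≈ 10.938 μg/mL.
Steady-state peak Cmax,ss = C₀·R ≈ 10.938 × 1.1028 ≈ 12.062 μg/mL.
One interval later, Cmin,ss = Cmax,ss·e^(−kτ) ≈ 12.062 × 0.0932 ≈ 1.124 μg/mL.
Trough 1.1 μg/mL vs MEC 2 μg/mL: subtherapeutic.

1.1 μg/mL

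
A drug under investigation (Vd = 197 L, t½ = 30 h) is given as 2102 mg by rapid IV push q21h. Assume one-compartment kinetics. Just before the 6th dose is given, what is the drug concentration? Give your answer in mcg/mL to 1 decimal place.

15.6 mcg/mL

f = (1/2)^(τ/t½) = (1/2)^(21/30) ≈ 0.6156.
C₀ = D/Vd = 2102/197 ≈ 10.670 mcg/mL.
Before the 6th dose, 5 doses have been given. Superposition: Cmin = C₀·(f + f² + … + f^5).
≈ 10.670 × (0.6156 + 0.3790 + 0.2333 + 0.1436 + 0.0884) ≈ 10.670 × 1.4599 ≈ 15.577 mcg/mL.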